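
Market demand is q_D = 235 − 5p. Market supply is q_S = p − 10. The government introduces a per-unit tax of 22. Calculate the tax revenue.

275

In inverse form: demand p = 47 − 0.2q, supply p = 10 + q.
Competitive equilibrium: 47 − 0.2q = 10 + q → q* = 30.8333, p* = 40.8333.
With the tax, the buyer price exceeds the seller price by 22: (47 − 0.2q) − (10 + q) = 22 → q' = 12.5.
Tax revenue = 22 × 12.5 = 275.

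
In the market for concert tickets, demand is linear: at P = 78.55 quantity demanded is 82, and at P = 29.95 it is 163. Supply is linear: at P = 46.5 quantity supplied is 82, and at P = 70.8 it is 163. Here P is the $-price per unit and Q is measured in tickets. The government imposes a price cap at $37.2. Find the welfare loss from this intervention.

$1996.67

Demand slope = (29.95 − 78.55)/(163 − 82) = −0.6, so P = 127.75 − 0.6Q.
Supply slope = (70.8 − 46.5)/(163 − 82) = 0.3, so P = 21.9 + 0.3Q.
Competitive equilibrium: 127.75 − 0.6Q = 21.9 + 0.3Q → Q* = 117.6111, P* = 57.1833.
At the ceiling P = 37.2, quantity supplied = (37.2 − 21.9)/0.3 = 51.
Willingness to pay at Q' = 51: 127.75 − 0.6·51 = 97.15.
ΔQ = 117.6111 − 51 = 66.6111; wedge = 97.15 − 37.2 = 59.95.
Deadweight loss = ½ × 66.6111 × 59.95 = $1996.67.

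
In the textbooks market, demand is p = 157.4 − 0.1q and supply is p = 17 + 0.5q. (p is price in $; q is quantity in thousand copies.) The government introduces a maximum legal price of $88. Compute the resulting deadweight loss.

Competitive equilibrium: 157.4 − 0.1q = 17 + 0.5q → q* = 234, p* = 134.
At the ceiling p = 88, quantity supplied = (88 − 17)/0.5 = 142.
Willingness to pay at q' = 142: 157.4 − 0.1·142 = 143.2.
Δq = 234 − 142 = 92; wedge = 143.2 − 88 = 55.2.
DWL = ½ × 92 × 55.2 = $2539.20 thousand.

$2539.20 thousand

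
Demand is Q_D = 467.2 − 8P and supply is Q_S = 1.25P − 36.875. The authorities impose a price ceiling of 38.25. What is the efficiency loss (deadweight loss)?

190.70

In inverse form: demand P = 58.4 − 0.125Q, supply P = 29.5 + 0.8Q.
Competitive equilibrium: 58.4 − 0.125Q = 29.5 + 0.8Q → Q* = 31.2432, P* = 54.4946.
At the ceiling P = 38.25, quantity supplied = (38.25 − 29.5)/0.8 = 10.9375.
Willingness to pay at Q' = 10.9375: 58.4 − 0.125·10.9375 = 57.0328.
ΔQ = 31.2432 − 10.9375 = 20.3057; wedge = 57.0328 − 38.25 = 18.7828.
Deadweight loss = ½ × 20.3057 × 18.7828 = 190.70.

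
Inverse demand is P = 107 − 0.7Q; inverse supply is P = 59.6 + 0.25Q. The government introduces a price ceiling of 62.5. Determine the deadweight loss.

Competitive equilibrium: 107 − 0.7Q = 59.6 + 0.25Q → Q* = 49.8947, P* = 72.0737.
At the ceiling P = 62.5, quantity supplied = (62.5 − 59.6)/0.25 = 11.6.
Willingness to pay at Q' = 11.6: 107 − 0.7·11.6 = 98.88.
ΔQ = 49.8947 − 11.6 = 38.2947; wedge = 98.88 − 62.5 = 36.38.
DWL = ½ × 38.2947 × 36.38 = 696.58.

696.58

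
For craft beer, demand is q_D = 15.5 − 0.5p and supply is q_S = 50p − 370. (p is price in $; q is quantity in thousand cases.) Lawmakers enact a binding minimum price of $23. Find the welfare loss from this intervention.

$59.62 thousand

In inverse form: demand p = 31 − 2q, supply p = 7.4 + 0.02q.
Competitive equilibrium: 31 − 2q = 7.4 + 0.02q → q* = 11.6832, p* = 7.6337.
At the floor p = 23, quantity demanded = (31 − 23)/2 = 4.
Sellers' marginal cost at q' = 4: 7.4 + 0.02·4 = 7.48.
Δq = 11.6832 − 4 = 7.6832; wedge = 23 − 7.48 = 15.52.
The triangle = ½ × 7.6832 × 15.52 = $59.62 thousand.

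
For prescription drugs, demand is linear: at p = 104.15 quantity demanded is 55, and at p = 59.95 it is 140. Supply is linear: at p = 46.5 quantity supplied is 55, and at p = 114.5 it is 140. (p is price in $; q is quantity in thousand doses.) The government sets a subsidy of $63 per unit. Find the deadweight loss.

Demand slope = (59.95 − 104.15)/(140 − 55) = −0.52, so p = 132.75 − 0.52q.
Supply slope = (114.5 − 46.5)/(140 − 55) = 0.8, so p = 2.5 + 0.8q.
Competitive equilibrium: 132.75 − 0.52q = 2.5 + 0.8q → q* = 98.6742, p* = 81.4394.
The subsidy lowers effective supply by 63: p = 0.8q − 60.5.
New quantity: 132.75 − 0.52q = 0.8q − 60.5 → q' = 146.4015.
Overproduction Δq = 146.4015 − 98.6742 = 47.7273; wedge = subsidy = 63.
DWL = ½ × 47.7273 × 63 = $1503.41 thousand.

$1503.41 thousand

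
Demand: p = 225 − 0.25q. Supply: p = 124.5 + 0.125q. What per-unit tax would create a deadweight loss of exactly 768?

24

Competitive equilibrium: 225 − 0.25q = 124.5 + 0.125q → q* = 268, p* = 158.
A tax t gives Δq = t/0.375 and wedge t, so DWL = t²/0.75.
t²/0.75 = 768 → t² = 576 → t = 24.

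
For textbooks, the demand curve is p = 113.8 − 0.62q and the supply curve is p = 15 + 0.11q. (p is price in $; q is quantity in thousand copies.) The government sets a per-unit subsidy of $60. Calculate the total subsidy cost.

Competitive equilibrium: 113.8 − 0.62q = 15 + 0.11q → q* = 135.3425, p* = 29.8877.
The subsidy lowers effective supply by 60: p = 0.11q − 45.
New quantity: 113.8 − 0.62q = 0.11q − 45 → q' = 217.5342.
Total subsidy cost = 60 × 217.5342 = $13052.05 thousand.

$13052.05 thousand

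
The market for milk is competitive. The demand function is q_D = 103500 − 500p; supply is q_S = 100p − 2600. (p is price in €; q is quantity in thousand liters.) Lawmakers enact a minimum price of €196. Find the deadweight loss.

In inverse form: demand p = 207 − 0.002q, supply p = 26 + 0.01q.
Competitive equilibrium: 207 − 0.002q = 26 + 0.01q → q* = 15083.33333, p* = 176.83333.
At the floor p = 196, quantity demanded = (207 − 196)/0.002 = 5500.
Sellers' marginal cost at q' = 5500: 26 + 0.01·5500 = 81.
Δq = 15083.33333 − 5500 = 9583.33333; wedge = 196 − 81 = 115.
Welfare loss = ½ × 9583.33333 × 115 = €551041.67 thousand.

€551041.67 thousand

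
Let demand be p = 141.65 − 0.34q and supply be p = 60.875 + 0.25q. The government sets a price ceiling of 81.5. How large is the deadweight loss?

873.23

Competitive equilibrium: 141.65 − 0.34q = 60.875 + 0.25q → q* = 136.9068, p* = 95.1017.
At the ceiling p = 81.5, quantity supplied = (81.5 − 60.875)/0.25 = 82.5.
Willingness to pay at q' = 82.5: 141.65 − 0.34·82.5 = 113.6.
Δq = 136.9068 − 82.5 = 54.4068; wedge = 113.6 − 81.5 = 32.1.
Welfare loss = ½ × 54.4068 × 32.1 = 873.23.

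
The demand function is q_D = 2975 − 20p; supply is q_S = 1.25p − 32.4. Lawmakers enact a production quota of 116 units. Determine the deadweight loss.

In inverse form: demand p = 148.75 − 0.05q, supply p = 25.92 + 0.8q.
Competitive equilibrium: 148.75 − 0.05q = 25.92 + 0.8q → q* = 144.5059, p* = 141.5247.
At q = 116: demand price = 148.75 − 0.05·116 = 142.95; supply price = 25.92 + 0.8·116 = 118.72.
Δq = 144.5059 − 116 = 28.5059; wedge = 142.95 − 118.72 = 24.23.
DWL = ½ × 28.5059 × 24.23 = 345.35.

345.35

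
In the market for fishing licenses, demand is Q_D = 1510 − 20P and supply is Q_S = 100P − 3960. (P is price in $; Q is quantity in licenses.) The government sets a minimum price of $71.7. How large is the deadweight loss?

In inverse form: demand P = 75.5 − 0.05Q, supply P = 39.6 + 0.01Q.
Competitive equilibrium: 75.5 − 0.05Q = 39.6 + 0.01Q → Q* = 598.3333, P* = 45.5833.
At the floor P = 71.7, quantity demanded = (75.5 − 71.7)/0.05 = 76.
Sellers' marginal cost at Q' = 76: 39.6 + 0.01·76 = 40.36.
ΔQ = 598.3333 − 76 = 522.3333; wedge = 71.7 − 40.36 = 31.34.
Welfare loss = ½ × 522.3333 × 31.34 = $8184.96.

$8184.96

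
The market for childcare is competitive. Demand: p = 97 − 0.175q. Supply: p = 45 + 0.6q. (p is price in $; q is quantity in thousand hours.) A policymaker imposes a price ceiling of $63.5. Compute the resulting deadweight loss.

Competitive equilibrium: 97 − 0.175q = 45 + 0.6q → q* = 67.0968, p* = 85.2581.
At the ceiling p = 63.5, quantity supplied = (63.5 − 45)/0.6 = 30.8333.
Willingness to pay at q' = 30.8333: 97 − 0.175·30.8333 = 91.6042.
Δq = 67.0968 − 30.8333 = 36.2635; wedge = 91.6042 − 63.5 = 28.1042.
Deadweight loss = ½ × 36.2635 × 28.1042 = $509.58 thousand.

$509.58 thousand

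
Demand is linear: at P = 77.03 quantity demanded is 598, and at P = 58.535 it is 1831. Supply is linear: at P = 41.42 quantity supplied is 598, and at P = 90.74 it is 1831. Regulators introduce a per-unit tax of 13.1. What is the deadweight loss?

1560.09

Demand slope = (58.535 − 77.03)/(1831 − 598) = −0.015, so P = 86 − 0.015Q.
Supply slope = (90.74 − 41.42)/(1831 − 598) = 0.04, so P = 17.5 + 0.04Q.
Competitive equilibrium: 86 − 0.015Q = 17.5 + 0.04Q → Q* = 1245.4545, P* = 67.3182.
With the tax, the buyer price exceeds the seller price by 13.1: (86 − 0.015Q) − (17.5 + 0.04Q) = 13.1 → Q' = 1007.2727.
ΔQ = 1245.4545 − 1007.2727 = 238.1818; the wedge equals the tax, 13.1.
Deadweight loss = ½ × 238.1818 × 13.1 = 1560.09.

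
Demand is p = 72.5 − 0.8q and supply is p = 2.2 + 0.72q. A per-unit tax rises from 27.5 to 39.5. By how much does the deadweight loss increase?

Competitive equilibrium: 72.5 − 0.8q = 2.2 + 0.72q → q* = 46.25, p* = 35.5.
For a per-unit tax t: Δq = t/1.52, so DWL = ½·t·(t/1.52) = t²/3.04.
At t = 27.5: DWL = 248.766. At t = 39.5: DWL = 513.24.
Increase = 513.24 − 248.766 = 264.47.

264.47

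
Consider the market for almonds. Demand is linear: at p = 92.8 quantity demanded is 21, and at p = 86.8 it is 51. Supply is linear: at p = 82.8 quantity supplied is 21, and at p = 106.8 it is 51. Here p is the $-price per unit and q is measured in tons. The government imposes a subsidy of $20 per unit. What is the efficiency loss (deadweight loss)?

Demand slope = (86.8 − 92.8)/(51 − 21) = −0.2, so p = 97 − 0.2q.
Supply slope = (106.8 − 82.8)/(51 − 21) = 0.8, so p = 66 + 0.8q.
Competitive equilibrium: 97 − 0.2q = 66 + 0.8q → q* = 31, p* = 90.8.
The subsidy lowers effective supply by 20: p = 46 + 0.8q.
New quantity: 97 − 0.2q = 46 + 0.8q → q' = 51.
Overproduction Δq = 51 − 31 = 20; wedge = subsidy = 20.
Deadweight loss = ½ × 20 × 20 = $200.

$200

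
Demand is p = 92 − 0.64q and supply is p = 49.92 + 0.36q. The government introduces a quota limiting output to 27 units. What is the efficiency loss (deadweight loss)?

113.70

Competitive equilibrium: 92 − 0.64q = 49.92 + 0.36q → q* = 42.08, p* = 65.0688.
At q = 27: demand price = 92 − 0.64·27 = 74.72; supply price = 49.92 + 0.36·27 = 59.64.
Δq = 42.08 − 27 = 15.08; wedge = 74.72 − 59.64 = 15.08.
Welfare loss = ½ × 15.08 × 15.08 = 113.70.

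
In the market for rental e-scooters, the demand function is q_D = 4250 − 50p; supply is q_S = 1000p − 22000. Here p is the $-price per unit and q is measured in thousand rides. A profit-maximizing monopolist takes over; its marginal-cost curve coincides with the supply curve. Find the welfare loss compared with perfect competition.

$22486.62 thousand

In inverse form: demand p = 85 − 0.02q, supply p = 22 + 0.001q.
Competitive equilibrium: 85 − 0.02q = 22 + 0.001q → q* = 3000, p* = 25.
Marginal revenue: MR = 85 − 0.04q. Set MR = MC: 85 − 0.04q = 22 + 0.001q → q_m = 1536.585366.
Price p_m = 85 − 0.02·1536.585366 = 54.268293; MC(q_m) = 22 + 0.001·1536.585366 = 23.536585.
Competitive q* = 3000, so Δq = 1463.414634; wedge = 54.268293 − 23.536585 = 30.731708.
Deadweight loss = ½ × 1463.414634 × 30.731708 = $22486.62 thousand.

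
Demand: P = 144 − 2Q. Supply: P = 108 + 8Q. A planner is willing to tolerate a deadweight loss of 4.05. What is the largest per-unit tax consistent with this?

Competitive equilibrium: 144 − 2Q = 108 + 8Q → Q* = 3.6, P* = 136.8.
A tax t gives ΔQ = t/10 and wedge t, so DWL = t²/20.
t²/20 = 4.05 → t² = 81 → t = 9.

9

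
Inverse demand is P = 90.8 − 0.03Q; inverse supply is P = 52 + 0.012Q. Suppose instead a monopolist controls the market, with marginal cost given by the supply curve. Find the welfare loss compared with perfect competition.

Competitive equilibrium: 90.8 − 0.03Q = 52 + 0.012Q → Q* = 923.80952, P* = 63.08571.
Marginal revenue: MR = 90.8 − 0.06Q. Set MR = MC: 90.8 − 0.06Q = 52 + 0.012Q → Q_m = 538.88889.
Price P_m = 90.8 − 0.03·538.88889 = 74.63333; MC(Q_m) = 52 + 0.012·538.88889 = 58.46667.
Competitive Q* = 923.80952, so ΔQ = 384.92063; wedge = 74.63333 − 58.46667 = 16.16666.
Welfare loss = ½ × 384.92063 × 16.16666 = 3111.44.

3111.44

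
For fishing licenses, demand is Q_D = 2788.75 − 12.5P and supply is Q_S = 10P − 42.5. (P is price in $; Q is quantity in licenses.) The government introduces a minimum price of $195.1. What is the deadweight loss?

$67470.06

In inverse form: demand P = 223.1 − 0.08Q, supply P = 4.25 + 0.1Q.
Competitive equilibrium: 223.1 − 0.08Q = 4.25 + 0.1Q → Q* = 1215.8333, P* = 125.8333.
At the floor P = 195.1, quantity demanded = (223.1 − 195.1)/0.08 = 350.
Sellers' marginal cost at Q' = 350: 4.25 + 0.1·350 = 39.25.
ΔQ = 1215.8333 − 350 = 865.8333; wedge = 195.1 − 39.25 = 155.85.
Welfare loss = ½ × 865.8333 × 155.85 = $67470.06.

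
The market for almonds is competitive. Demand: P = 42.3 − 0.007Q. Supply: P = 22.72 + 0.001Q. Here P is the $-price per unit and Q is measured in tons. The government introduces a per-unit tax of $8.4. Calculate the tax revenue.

Competitive equilibrium: 42.3 − 0.007Q = 22.72 + 0.001Q → Q* = 2447.5, P* = 25.1675.
With the tax, the buyer price exceeds the seller price by 8.4: (42.3 − 0.007Q) − (22.72 + 0.001Q) = 8.4 → Q' = 1397.5.
Tax revenue = 8.4 × 1397.5 = $11739.

$11739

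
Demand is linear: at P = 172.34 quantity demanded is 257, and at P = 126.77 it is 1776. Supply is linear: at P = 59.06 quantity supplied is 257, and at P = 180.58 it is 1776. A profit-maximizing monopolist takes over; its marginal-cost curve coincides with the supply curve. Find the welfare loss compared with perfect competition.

Demand slope = (126.77 − 172.34)/(1776 − 257) = −0.03, so P = 180.05 − 0.03Q.
Supply slope = (180.58 − 59.06)/(1776 − 257) = 0.08, so P = 38.5 + 0.08Q.
Competitive equilibrium: 180.05 − 0.03Q = 38.5 + 0.08Q → Q* = 1286.818182, P* = 141.445455.
Marginal revenue: MR = 180.05 − 0.06Q. Set MR = MC: 180.05 − 0.06Q = 38.5 + 0.08Q → Q_m = 1011.071429.
Price P_m = 180.05 − 0.03·1011.071429 = 149.717857; MC(Q_m) = 38.5 + 0.08·1011.071429 = 119.385714.
Competitive Q* = 1286.818182, so ΔQ = 275.746753; wedge = 149.717857 − 119.385714 = 30.332143.
DWL = ½ × 275.746753 × 30.332143 = 4181.99.

4181.99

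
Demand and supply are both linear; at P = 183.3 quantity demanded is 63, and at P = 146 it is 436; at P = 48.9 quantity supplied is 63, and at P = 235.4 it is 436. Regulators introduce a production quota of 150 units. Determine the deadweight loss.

5630.70

Demand slope = (146 − 183.3)/(436 − 63) = −0.1, so P = 189.6 − 0.1Q.
Supply slope = (235.4 − 48.9)/(436 − 63) = 0.5, so P = 17.4 + 0.5Q.
Competitive equilibrium: 189.6 − 0.1Q = 17.4 + 0.5Q → Q* = 287, P* = 160.9.
At Q = 150: demand price = 189.6 − 0.1·150 = 174.6; supply price = 17.4 + 0.5·150 = 92.4.
ΔQ = 287 − 150 = 137; wedge = 174.6 − 92.4 = 82.2.
DWL = ½ × 137 × 82.2 = 5630.70.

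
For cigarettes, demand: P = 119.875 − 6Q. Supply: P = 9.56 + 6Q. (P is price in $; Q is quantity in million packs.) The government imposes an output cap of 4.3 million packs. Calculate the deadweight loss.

Competitive equilibrium: 119.875 − 6Q = 9.56 + 6Q → Q* = 9.1929, P* = 64.7175.
At Q = 4.3: demand price = 119.875 − 6·4.3 = 94.075; supply price = 9.56 + 6·4.3 = 35.36.
ΔQ = 9.1929 − 4.3 = 4.8929; wedge = 94.075 − 35.36 = 58.715.
The triangle = ½ × 4.8929 × 58.715 = $143.64 million.

$143.64 million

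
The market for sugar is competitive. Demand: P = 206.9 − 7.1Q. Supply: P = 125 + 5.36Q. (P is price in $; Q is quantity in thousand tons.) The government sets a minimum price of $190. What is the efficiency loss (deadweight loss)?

Competitive equilibrium: 206.9 − 7.1Q = 125 + 5.36Q → Q* = 6.573, P* = 160.2315.
At the floor P = 190, quantity demanded = (206.9 − 190)/7.1 = 2.3803.
Sellers' marginal cost at Q' = 2.3803: 125 + 5.36·2.3803 = 137.7584.
ΔQ = 6.573 − 2.3803 = 4.1927; wedge = 190 − 137.7584 = 52.2416.
Welfare loss = ½ × 4.1927 × 52.2416 = $109.52 thousand.

$109.52 thousand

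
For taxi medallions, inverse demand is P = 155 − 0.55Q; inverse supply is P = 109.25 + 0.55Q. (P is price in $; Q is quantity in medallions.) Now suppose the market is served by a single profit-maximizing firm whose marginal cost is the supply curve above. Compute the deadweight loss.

$105.71

Competitive equilibrium: 155 − 0.55Q = 109.25 + 0.55Q → Q* = 41.5909, P* = 132.125.
Marginal revenue: MR = 155 − 1.1Q. Set MR = MC: 155 − 1.1Q = 109.25 + 0.55Q → Q_m = 27.7273.
Price P_m = 155 − 0.55·27.7273 = 139.75; MC(Q_m) = 109.25 + 0.55·27.7273 = 124.5.
Competitive Q* = 41.5909, so ΔQ = 13.8636; wedge = 139.75 − 124.5 = 15.25.
The triangle = ½ × 13.8636 × 15.25 = $105.71.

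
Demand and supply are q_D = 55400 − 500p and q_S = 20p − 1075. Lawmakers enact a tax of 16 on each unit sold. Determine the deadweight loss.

2461.54

In inverse form: demand p = 110.8 − 0.002q, supply p = 53.75 + 0.05q.
Competitive equilibrium: 110.8 − 0.002q = 53.75 + 0.05q → q* = 1097.1154, p* = 108.6058.
With the tax, the buyer price exceeds the seller price by 16: (110.8 − 0.002q) − (53.75 + 0.05q) = 16 → q' = 789.4231.
Δq = 1097.1154 − 789.4231 = 307.6923; the wedge equals the tax, 16.
The triangle = ½ × 307.6923 × 16 = 2461.54.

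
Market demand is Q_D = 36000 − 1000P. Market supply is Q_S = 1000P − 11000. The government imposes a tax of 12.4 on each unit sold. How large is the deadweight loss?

In inverse form: demand P = 36 − 0.001Q, supply P = 11 + 0.001Q.
Competitive equilibrium: 36 − 0.001Q = 11 + 0.001Q → Q* = 12500, P* = 23.5.
With the tax, the buyer price exceeds the seller price by 12.4: (36 − 0.001Q) − (11 + 0.001Q) = 12.4 → Q' = 6300.
ΔQ = 12500 − 6300 = 6200; the wedge equals the tax, 12.4.
Welfare loss = ½ × 6200 × 12.4 = 38440.

38440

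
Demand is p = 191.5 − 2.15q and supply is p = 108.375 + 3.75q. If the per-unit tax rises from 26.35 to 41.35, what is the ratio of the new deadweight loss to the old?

2.463

Competitive equilibrium: 191.5 − 2.15q = 108.375 + 3.75q → q* = 14.089, p* = 161.2087.
For a per-unit tax t: Δq = t/5.9, so DWL = ½·t·(t/5.9) = t²/11.8.
At t = 26.35: DWL = 58.841. At t = 41.35: DWL = 144.900.
Ratio = (41.35/26.35)² = 2.463.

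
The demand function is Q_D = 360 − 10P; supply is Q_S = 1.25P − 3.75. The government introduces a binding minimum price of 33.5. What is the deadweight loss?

61.25

In inverse form: demand P = 36 − 0.1Q, supply P = 3 + 0.8Q.
Competitive equilibrium: 36 − 0.1Q = 3 + 0.8Q → Q* = 36.6667, P* = 32.3333.
At the floor P = 33.5, quantity demanded = (36 − 33.5)/0.1 = 25.
Sellers' marginal cost at Q' = 25: 3 + 0.8·25 = 23.
ΔQ = 36.6667 − 25 = 11.6667; wedge = 33.5 − 23 = 10.5.
DWL = ½ × 11.6667 × 10.5 = 61.25.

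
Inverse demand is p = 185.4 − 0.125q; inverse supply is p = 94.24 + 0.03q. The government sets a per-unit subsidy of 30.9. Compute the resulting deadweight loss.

Competitive equilibrium: 185.4 − 0.125q = 94.24 + 0.03q → q* = 588.129, p* = 111.8839.
The subsidy lowers effective supply by 30.9: p = 63.34 + 0.03q.
New quantity: 185.4 − 0.125q = 63.34 + 0.03q → q' = 787.4839.
Overproduction Δq = 787.4839 − 588.129 = 199.3549; wedge = subsidy = 30.9.
The triangle = ½ × 199.3549 × 30.9 = 3080.03.

3080.03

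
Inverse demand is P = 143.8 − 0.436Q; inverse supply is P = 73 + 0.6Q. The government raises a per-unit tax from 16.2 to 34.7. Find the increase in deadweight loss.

Competitive equilibrium: 143.8 − 0.436Q = 73 + 0.6Q → Q* = 68.3398, P* = 114.0039.
For a per-unit tax t: ΔQ = t/1.036, so DWL = ½·t·(t/1.036) = t²/2.072.
At t = 16.2: DWL = 126.6602. At t = 34.7: DWL = 581.1245.
Increase = 581.1245 − 126.6602 = 454.46.

454.46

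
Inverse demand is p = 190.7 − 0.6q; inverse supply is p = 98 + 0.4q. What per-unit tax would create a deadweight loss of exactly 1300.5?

Competitive equilibrium: 190.7 − 0.6q = 98 + 0.4q → q* = 92.7, p* = 135.08.
A tax t gives Δq = t/1 and wedge t, so DWL = t²/2.
t²/2 = 1300.5 → t² = 2601 → t = 51.

51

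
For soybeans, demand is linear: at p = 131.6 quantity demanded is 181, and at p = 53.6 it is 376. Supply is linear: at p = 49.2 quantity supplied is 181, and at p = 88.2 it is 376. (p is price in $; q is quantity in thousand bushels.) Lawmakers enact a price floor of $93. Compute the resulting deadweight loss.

Demand slope = (53.6 − 131.6)/(376 − 181) = −0.4, so p = 204 − 0.4q.
Supply slope = (88.2 − 49.2)/(376 − 181) = 0.2, so p = 13 + 0.2q.
Competitive equilibrium: 204 − 0.4q = 13 + 0.2q → q* = 318.3333, p* = 76.6667.
At the floor p = 93, quantity demanded = (204 − 93)/0.4 = 277.5.
Sellers' marginal cost at q' = 277.5: 13 + 0.2·277.5 = 68.5.
Δq = 318.3333 − 277.5 = 40.8333; wedge = 93 − 68.5 = 24.5.
The triangle = ½ × 40.8333 × 24.5 = $500.21 thousand.

$500.21 thousand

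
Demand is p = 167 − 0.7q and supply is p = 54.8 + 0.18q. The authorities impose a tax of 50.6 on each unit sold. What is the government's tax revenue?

Competitive equilibrium: 167 − 0.7q = 54.8 + 0.18q → q* = 127.5, p* = 77.75.
With the tax, the buyer price exceeds the seller price by 50.6: (167 − 0.7q) − (54.8 + 0.18q) = 50.6 → q' = 70.
Tax revenue = 50.6 × 70 = 3542.

3542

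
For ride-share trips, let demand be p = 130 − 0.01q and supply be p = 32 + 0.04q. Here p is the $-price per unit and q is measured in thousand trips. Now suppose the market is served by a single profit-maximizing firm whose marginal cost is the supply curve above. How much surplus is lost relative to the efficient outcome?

$2667.78 thousand

Competitive equilibrium: 130 − 0.01q = 32 + 0.04q → q* = 1960, p* = 110.4.
Marginal revenue: MR = 130 − 0.02q. Set MR = MC: 130 − 0.02q = 32 + 0.04q → q_m = 1633.33333.
Price p_m = 130 − 0.01·1633.33333 = 113.66667; MC(q_m) = 32 + 0.04·1633.33333 = 97.33333.
Competitive q* = 1960, so Δq = 326.66667; wedge = 113.66667 − 97.33333 = 16.33334.
Deadweight loss = ½ × 326.66667 × 16.33334 = $2667.78 thousand.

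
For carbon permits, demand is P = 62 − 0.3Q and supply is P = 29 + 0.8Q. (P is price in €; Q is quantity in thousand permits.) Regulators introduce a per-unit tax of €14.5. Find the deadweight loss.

Competitive equilibrium: 62 − 0.3Q = 29 + 0.8Q → Q* = 30, P* = 53.
With the tax, the buyer price exceeds the seller price by 14.5: (62 − 0.3Q) − (29 + 0.8Q) = 14.5 → Q' = 16.8182.
ΔQ = 30 − 16.8182 = 13.1818; the wedge equals the tax, 14.5.
DWL = ½ × 13.1818 × 14.5 = €95.57 thousand.

€95.57 thousand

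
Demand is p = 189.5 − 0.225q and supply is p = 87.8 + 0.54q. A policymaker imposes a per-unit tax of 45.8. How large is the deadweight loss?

1371.01

Competitive equilibrium: 189.5 − 0.225q = 87.8 + 0.54q → q* = 132.9412, p* = 159.5882.
With the tax, the buyer price exceeds the seller price by 45.8: (189.5 − 0.225q) − (87.8 + 0.54q) = 45.8 → q' = 73.0719.
Δq = 132.9412 − 73.0719 = 59.8693; the wedge equals the tax, 45.8.
DWL = ½ × 59.8693 × 45.8 = 1371.01.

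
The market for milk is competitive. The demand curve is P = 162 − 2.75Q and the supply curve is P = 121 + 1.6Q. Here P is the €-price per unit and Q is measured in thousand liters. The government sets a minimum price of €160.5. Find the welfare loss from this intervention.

Competitive equilibrium: 162 − 2.75Q = 121 + 1.6Q → Q* = 9.4253, P* = 136.0805.
At the floor P = 160.5, quantity demanded = (162 − 160.5)/2.75 = 0.5455.
Sellers' marginal cost at Q' = 0.5455: 121 + 1.6·0.5455 = 121.8728.
ΔQ = 9.4253 − 0.5455 = 8.8798; wedge = 160.5 − 121.8728 = 38.6272.
DWL = ½ × 8.8798 × 38.6272 = €171.50 thousand.

€171.50 thousand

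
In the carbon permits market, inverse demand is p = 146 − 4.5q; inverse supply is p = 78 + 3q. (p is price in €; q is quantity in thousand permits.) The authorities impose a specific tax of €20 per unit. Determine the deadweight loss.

Competitive equilibrium: 146 − 4.5q = 78 + 3q → q* = 9.0667, p* = 105.2.
With the tax, the buyer price exceeds the seller price by 20: (146 − 4.5q) − (78 + 3q) = 20 → q' = 6.4.
Δq = 9.0667 − 6.4 = 2.6667; the wedge equals the tax, 20.
DWL = ½ × 2.6667 × 20 = €26.67 thousand.

€26.67 thousand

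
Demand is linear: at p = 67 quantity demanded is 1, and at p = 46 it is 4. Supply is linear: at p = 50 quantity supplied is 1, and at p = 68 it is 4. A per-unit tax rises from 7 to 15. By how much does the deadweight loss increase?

6.77

Demand slope = (46 − 67)/(4 − 1) = −7, so p = 74 − 7q.
Supply slope = (68 − 50)/(4 − 1) = 6, so p = 44 + 6q.
Competitive equilibrium: 74 − 7q = 44 + 6q → q* = 2.3077, p* = 57.8462.
For a per-unit tax t: Δq = t/13, so DWL = ½·t·(t/13) = t²/26.
At t = 7: DWL = 1.885. At t = 15: DWL = 8.654.
Increase = 8.654 − 1.885 = 6.77.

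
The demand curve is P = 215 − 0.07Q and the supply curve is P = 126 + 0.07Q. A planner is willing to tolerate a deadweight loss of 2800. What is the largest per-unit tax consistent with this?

Competitive equilibrium: 215 − 0.07Q = 126 + 0.07Q → Q* = 635.7143, P* = 170.5.
A tax t gives ΔQ = t/0.14 and wedge t, so DWL = t²/0.28.
t²/0.28 = 2800 → t² = 784 → t = 28.

28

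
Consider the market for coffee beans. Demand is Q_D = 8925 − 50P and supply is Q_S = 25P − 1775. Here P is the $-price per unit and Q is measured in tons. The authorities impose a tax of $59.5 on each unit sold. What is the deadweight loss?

In inverse form: demand P = 178.5 − 0.02Q, supply P = 71 + 0.04Q.
Competitive equilibrium: 178.5 − 0.02Q = 71 + 0.04Q → Q* = 1791.6667, P* = 142.6667.
With the tax, the buyer price exceeds the seller price by 59.5: (178.5 − 0.02Q) − (71 + 0.04Q) = 59.5 → Q' = 800.
ΔQ = 1791.6667 − 800 = 991.6667; the wedge equals the tax, 59.5.
Deadweight loss = ½ × 991.6667 × 59.5 = $29502.08.

$29502.08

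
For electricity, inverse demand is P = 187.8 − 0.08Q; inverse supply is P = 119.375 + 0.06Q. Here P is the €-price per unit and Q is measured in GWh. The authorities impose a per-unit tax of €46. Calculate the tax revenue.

Competitive equilibrium: 187.8 − 0.08Q = 119.375 + 0.06Q → Q* = 488.75, P* = 148.7.
With the tax, the buyer price exceeds the seller price by 46: (187.8 − 0.08Q) − (119.375 + 0.06Q) = 46 → Q' = 160.17857.
Tax revenue = 46 × 160.17857 = €7368.21.

€7368.21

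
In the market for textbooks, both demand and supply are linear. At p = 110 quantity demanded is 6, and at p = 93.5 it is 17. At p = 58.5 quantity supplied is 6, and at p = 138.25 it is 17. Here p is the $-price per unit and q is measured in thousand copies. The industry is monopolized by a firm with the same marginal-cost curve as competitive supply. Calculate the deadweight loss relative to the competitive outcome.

$13.24 thousand

Demand slope = (93.5 − 110)/(17 − 6) = −1.5, so p = 119 − 1.5q.
Supply slope = (138.25 − 58.5)/(17 − 6) = 7.25, so p = 15 + 7.25q.
Competitive equilibrium: 119 − 1.5q = 15 + 7.25q → q* = 11.8857, p* = 101.1714.
Marginal revenue: MR = 119 − 3q. Set MR = MC: 119 − 3q = 15 + 7.25q → q_m = 10.1463.
Price p_m = 119 − 1.5·10.1463 = 103.7806; MC(q_m) = 15 + 7.25·10.1463 = 88.5607.
Competitive q* = 11.8857, so Δq = 1.7394; wedge = 103.7806 − 88.5607 = 15.2199.
The triangle = ½ × 1.7394 × 15.2199 = $13.24 thousand.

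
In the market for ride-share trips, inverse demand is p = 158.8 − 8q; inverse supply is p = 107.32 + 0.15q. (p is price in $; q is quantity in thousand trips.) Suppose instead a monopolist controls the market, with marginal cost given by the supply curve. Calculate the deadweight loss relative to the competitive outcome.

Competitive equilibrium: 158.8 − 8q = 107.32 + 0.15q → q* = 6.3166, p* = 108.2675.
Marginal revenue: MR = 158.8 − 16q. Set MR = MC: 158.8 − 16q = 107.32 + 0.15q → q_m = 3.1876.
Price p_m = 158.8 − 8·3.1876 = 133.2992; MC(q_m) = 107.32 + 0.15·3.1876 = 107.7981.
Competitive q* = 6.3166, so Δq = 3.129; wedge = 133.2992 − 107.7981 = 25.5011.
The triangle = ½ × 3.129 × 25.5011 = $39.90 thousand.

$39.90 thousand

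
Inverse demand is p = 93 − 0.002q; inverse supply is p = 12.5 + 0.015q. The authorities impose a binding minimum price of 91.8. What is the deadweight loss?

145355.59

Competitive equilibrium: 93 − 0.002q = 12.5 + 0.015q → q* = 4735.2941, p* = 83.5294.
At the floor p = 91.8, quantity demanded = (93 − 91.8)/0.002 = 600.
Sellers' marginal cost at q' = 600: 12.5 + 0.015·600 = 21.5.
Δq = 4735.2941 − 600 = 4135.2941; wedge = 91.8 − 21.5 = 70.3.
DWL = ½ × 4135.2941 × 70.3 = 145355.59.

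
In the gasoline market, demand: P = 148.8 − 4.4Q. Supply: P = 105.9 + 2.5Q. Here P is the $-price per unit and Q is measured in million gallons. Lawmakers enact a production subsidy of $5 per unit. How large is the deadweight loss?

Competitive equilibrium: 148.8 − 4.4Q = 105.9 + 2.5Q → Q* = 6.2174, P* = 121.4435.
The subsidy lowers effective supply by 5: P = 100.9 + 2.5Q.
New quantity: 148.8 − 4.4Q = 100.9 + 2.5Q → Q' = 6.942.
Overproduction ΔQ = 6.942 − 6.2174 = 0.7246; wedge = subsidy = 5.
The triangle = ½ × 0.7246 × 5 = $1.81 million.

$1.81 million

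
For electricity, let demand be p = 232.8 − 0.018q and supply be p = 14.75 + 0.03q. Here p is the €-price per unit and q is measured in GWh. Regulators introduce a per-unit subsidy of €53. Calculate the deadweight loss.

€29260.42

Competitive equilibrium: 232.8 − 0.018q = 14.75 + 0.03q → q* = 4542.7083, p* = 151.0313.
The subsidy lowers effective supply by 53: p = 0.03q − 38.25.
New quantity: 232.8 − 0.018q = 0.03q − 38.25 → q' = 5646.875.
Overproduction Δq = 5646.875 − 4542.7083 = 1104.1667; wedge = subsidy = 53.
Welfare loss = ½ × 1104.1667 × 53 = €29260.42.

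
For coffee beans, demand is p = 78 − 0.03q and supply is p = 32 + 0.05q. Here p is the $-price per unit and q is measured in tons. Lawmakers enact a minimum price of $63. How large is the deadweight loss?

Competitive equilibrium: 78 − 0.03q = 32 + 0.05q → q* = 575, p* = 60.75.
At the floor p = 63, quantity demanded = (78 − 63)/0.03 = 500.
Sellers' marginal cost at q' = 500: 32 + 0.05·500 = 57.
Δq = 575 − 500 = 75; wedge = 63 − 57 = 6.
DWL = ½ × 75 × 6 = $225.

$225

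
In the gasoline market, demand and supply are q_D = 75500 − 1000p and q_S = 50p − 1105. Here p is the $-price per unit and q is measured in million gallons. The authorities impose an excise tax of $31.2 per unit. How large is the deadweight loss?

In inverse form: demand p = 75.5 − 0.001q, supply p = 22.1 + 0.02q.
Competitive equilibrium: 75.5 − 0.001q = 22.1 + 0.02q → q* = 2542.8571, p* = 72.9571.
With the tax, the buyer price exceeds the seller price by 31.2: (75.5 − 0.001q) − (22.1 + 0.02q) = 31.2 → q' = 1057.1429.
Δq = 2542.8571 − 1057.1429 = 1485.7142; the wedge equals the tax, 31.2.
Welfare loss = ½ × 1485.7142 × 31.2 = $23177.14 million.

$23177.14 million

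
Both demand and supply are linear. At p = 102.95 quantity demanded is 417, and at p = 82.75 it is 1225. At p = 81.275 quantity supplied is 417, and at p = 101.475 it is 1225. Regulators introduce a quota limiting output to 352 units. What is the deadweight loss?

Demand slope = (82.75 − 102.95)/(1225 − 417) = −0.025, so p = 113.375 − 0.025q.
Supply slope = (101.475 − 81.275)/(1225 − 417) = 0.025, so p = 70.85 + 0.025q.
Competitive equilibrium: 113.375 − 0.025q = 70.85 + 0.025q → q* = 850.5, p* = 92.1125.
At q = 352: demand price = 113.375 − 0.025·352 = 104.575; supply price = 70.85 + 0.025·352 = 79.65.
Δq = 850.5 − 352 = 498.5; wedge = 104.575 − 79.65 = 24.925.
Welfare loss = ½ × 498.5 × 24.925 = 6212.56.

6212.56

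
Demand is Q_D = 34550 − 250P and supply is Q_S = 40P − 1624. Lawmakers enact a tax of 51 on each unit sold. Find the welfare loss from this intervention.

In inverse form: demand P = 138.2 − 0.004Q, supply P = 40.6 + 0.025Q.
Competitive equilibrium: 138.2 − 0.004Q = 40.6 + 0.025Q → Q* = 3365.5172, P* = 124.7379.
With the tax, the buyer price exceeds the seller price by 51: (138.2 − 0.004Q) − (40.6 + 0.025Q) = 51 → Q' = 1606.8966.
ΔQ = 3365.5172 − 1606.8966 = 1758.6206; the wedge equals the tax, 51.
The triangle = ½ × 1758.6206 × 51 = 44844.83.

44844.83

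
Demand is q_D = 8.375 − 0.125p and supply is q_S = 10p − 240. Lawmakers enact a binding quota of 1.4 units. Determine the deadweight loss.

61.87

In inverse form: demand p = 67 − 8q, supply p = 24 + 0.1q.
Competitive equilibrium: 67 − 8q = 24 + 0.1q → q* = 5.3086, p* = 24.5309.
At q = 1.4: demand price = 67 − 8·1.4 = 55.8; supply price = 24 + 0.1·1.4 = 24.14.
Δq = 5.3086 − 1.4 = 3.9086; wedge = 55.8 − 24.14 = 31.66.
Welfare loss = ½ × 3.9086 × 31.66 = 61.87.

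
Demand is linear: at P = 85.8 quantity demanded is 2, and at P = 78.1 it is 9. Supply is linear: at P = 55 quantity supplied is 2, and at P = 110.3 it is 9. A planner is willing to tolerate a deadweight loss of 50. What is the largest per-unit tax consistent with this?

30

Demand slope = (78.1 − 85.8)/(9 − 2) = −1.1, so P = 88 − 1.1Q.
Supply slope = (110.3 − 55)/(9 − 2) = 7.9, so P = 39.2 + 7.9Q.
Competitive equilibrium: 88 − 1.1Q = 39.2 + 7.9Q → Q* = 5.4222, P* = 82.0356.
A tax t gives ΔQ = t/9 and wedge t, so DWL = t²/18.
t²/18 = 50 → t² = 900 → t = 30.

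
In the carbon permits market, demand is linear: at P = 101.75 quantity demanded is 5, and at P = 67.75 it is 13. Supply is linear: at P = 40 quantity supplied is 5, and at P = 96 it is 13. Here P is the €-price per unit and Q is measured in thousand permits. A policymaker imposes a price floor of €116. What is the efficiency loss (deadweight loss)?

€439.75 thousand

Demand slope = (67.75 − 101.75)/(13 − 5) = −4.25, so P = 123 − 4.25Q.
Supply slope = (96 − 40)/(13 − 5) = 7, so P = 5 + 7Q.
Competitive equilibrium: 123 − 4.25Q = 5 + 7Q → Q* = 10.4889, P* = 78.4222.
At the floor P = 116, quantity demanded = (123 − 116)/4.25 = 1.6471.
Sellers' marginal cost at Q' = 1.6471: 5 + 7·1.6471 = 16.5297.
ΔQ = 10.4889 − 1.6471 = 8.8418; wedge = 116 − 16.5297 = 99.4703.
DWL = ½ × 8.8418 × 99.4703 = €439.75 thousand.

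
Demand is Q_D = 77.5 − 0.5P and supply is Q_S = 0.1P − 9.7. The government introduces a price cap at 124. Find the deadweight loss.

27.31

In inverse form: demand P = 155 − 2Q, supply P = 97 + 10Q.
Competitive equilibrium: 155 − 2Q = 97 + 10Q → Q* = 4.8333, P* = 145.3333.
At the ceiling P = 124, quantity supplied = (124 − 97)/10 = 2.7.
Willingness to pay at Q' = 2.7: 155 − 2·2.7 = 149.6.
ΔQ = 4.8333 − 2.7 = 2.1333; wedge = 149.6 − 124 = 25.6.
Deadweight loss = ½ × 2.1333 × 25.6 = 27.31.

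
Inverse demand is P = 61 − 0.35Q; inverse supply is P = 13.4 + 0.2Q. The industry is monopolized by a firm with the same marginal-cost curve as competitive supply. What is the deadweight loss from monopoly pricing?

Competitive equilibrium: 61 − 0.35Q = 13.4 + 0.2Q → Q* = 86.5455, P* = 30.7091.
Marginal revenue: MR = 61 − 0.7Q. Set MR = MC: 61 − 0.7Q = 13.4 + 0.2Q → Q_m = 52.8889.
Price P_m = 61 − 0.35·52.8889 = 42.4889; MC(Q_m) = 13.4 + 0.2·52.8889 = 23.9778.
Competitive Q* = 86.5455, so ΔQ = 33.6566; wedge = 42.4889 − 23.9778 = 18.5111.
Welfare loss = ½ × 33.6566 × 18.5111 = 311.51.

311.51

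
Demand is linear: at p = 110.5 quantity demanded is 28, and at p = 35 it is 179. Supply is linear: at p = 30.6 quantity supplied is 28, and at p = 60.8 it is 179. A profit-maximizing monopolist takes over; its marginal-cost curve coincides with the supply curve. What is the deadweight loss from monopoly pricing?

1227.71

Demand slope = (35 − 110.5)/(179 − 28) = −0.5, so p = 124.5 − 0.5q.
Supply slope = (60.8 − 30.6)/(179 − 28) = 0.2, so p = 25 + 0.2q.
Competitive equilibrium: 124.5 − 0.5q = 25 + 0.2q → q* = 142.1429, p* = 53.4286.
Marginal revenue: MR = 124.5 − q. Set MR = MC: 124.5 − q = 25 + 0.2q → q_m = 82.9167.
Price p_m = 124.5 − 0.5·82.9167 = 83.0417; MC(q_m) = 25 + 0.2·82.9167 = 41.5833.
Competitive q* = 142.1429, so Δq = 59.2262; wedge = 83.0417 − 41.5833 = 41.4584.
DWL = ½ × 59.2262 × 41.4584 = 1227.71.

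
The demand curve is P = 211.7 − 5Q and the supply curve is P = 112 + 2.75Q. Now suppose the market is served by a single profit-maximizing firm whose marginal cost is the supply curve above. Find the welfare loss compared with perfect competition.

98.62

Competitive equilibrium: 211.7 − 5Q = 112 + 2.75Q → Q* = 12.8645, P* = 147.3774.
Marginal revenue: MR = 211.7 − 10Q. Set MR = MC: 211.7 − 10Q = 112 + 2.75Q → Q_m = 7.8196.
Price P_m = 211.7 − 5·7.8196 = 172.602; MC(Q_m) = 112 + 2.75·7.8196 = 133.5039.
Competitive Q* = 12.8645, so ΔQ = 5.0449; wedge = 172.602 − 133.5039 = 39.0981.
The triangle = ½ × 5.0449 × 39.0981 = 98.62.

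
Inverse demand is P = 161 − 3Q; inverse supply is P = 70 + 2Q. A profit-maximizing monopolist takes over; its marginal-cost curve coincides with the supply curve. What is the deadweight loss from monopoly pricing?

116.45

Competitive equilibrium: 161 − 3Q = 70 + 2Q → Q* = 18.2, P* = 106.4.
Marginal revenue: MR = 161 − 6Q. Set MR = MC: 161 − 6Q = 70 + 2Q → Q_m = 11.375.
Price P_m = 161 − 3·11.375 = 126.875; MC(Q_m) = 70 + 2·11.375 = 92.75.
Competitive Q* = 18.2, so ΔQ = 6.825; wedge = 126.875 − 92.75 = 34.125.
Welfare loss = ½ × 6.825 × 34.125 = 116.45.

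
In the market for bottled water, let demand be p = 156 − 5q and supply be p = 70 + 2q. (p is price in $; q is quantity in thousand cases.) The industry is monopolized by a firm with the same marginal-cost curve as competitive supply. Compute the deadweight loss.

Competitive equilibrium: 156 − 5q = 70 + 2q → q* = 12.28571, p* = 94.57143.
Marginal revenue: MR = 156 − 10q. Set MR = MC: 156 − 10q = 70 + 2q → q_m = 7.16667.
Price p_m = 156 − 5·7.16667 = 120.16665; MC(q_m) = 70 + 2·7.16667 = 84.33334.
Competitive q* = 12.28571, so Δq = 5.11904; wedge = 120.16665 − 84.33334 = 35.83331.
DWL = ½ × 5.11904 × 35.83331 = $91.72 thousand.

$91.72 thousand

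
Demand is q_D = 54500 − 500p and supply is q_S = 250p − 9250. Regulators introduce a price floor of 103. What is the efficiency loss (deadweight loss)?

243000

In inverse form: demand p = 109 − 0.002q, supply p = 37 + 0.004q.
Competitive equilibrium: 109 − 0.002q = 37 + 0.004q → q* = 12000, p* = 85.
At the floor p = 103, quantity demanded = (109 − 103)/0.002 = 3000.
Sellers' marginal cost at q' = 3000: 37 + 0.004·3000 = 49.
Δq = 12000 − 3000 = 9000; wedge = 103 − 49 = 54.
Deadweight loss = ½ × 9000 × 54 = 243000.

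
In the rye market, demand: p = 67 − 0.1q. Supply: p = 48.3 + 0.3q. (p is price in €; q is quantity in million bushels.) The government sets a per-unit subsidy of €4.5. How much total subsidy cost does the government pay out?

€261 million

Competitive equilibrium: 67 − 0.1q = 48.3 + 0.3q → q* = 46.75, p* = 62.325.
The subsidy lowers effective supply by 4.5: p = 43.8 + 0.3q.
New quantity: 67 − 0.1q = 43.8 + 0.3q → q' = 58.
Total subsidy cost = 4.5 × 58 = €261 million.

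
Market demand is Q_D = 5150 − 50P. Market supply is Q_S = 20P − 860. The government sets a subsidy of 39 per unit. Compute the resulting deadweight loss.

10864.29

In inverse form: demand P = 103 − 0.02Q, supply P = 43 + 0.05Q.
Competitive equilibrium: 103 − 0.02Q = 43 + 0.05Q → Q* = 857.14286, P* = 85.85714.
The subsidy lowers effective supply by 39: P = 4 + 0.05Q.
New quantity: 103 − 0.02Q = 4 + 0.05Q → Q' = 1414.28571.
Overproduction ΔQ = 1414.28571 − 857.14286 = 557.14285; wedge = subsidy = 39.
DWL = ½ × 557.14285 × 39 = 10864.29.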